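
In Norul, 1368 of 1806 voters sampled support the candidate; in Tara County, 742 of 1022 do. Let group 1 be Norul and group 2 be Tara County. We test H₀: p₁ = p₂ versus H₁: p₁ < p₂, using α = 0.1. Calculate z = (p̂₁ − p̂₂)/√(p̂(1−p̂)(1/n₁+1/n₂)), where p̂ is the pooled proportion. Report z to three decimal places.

z = 1.846

p̂₁ = 1368/1806 ≈ 0.75748, p̂₂ = 742/1022 ≈ 0.72603.
Pooled p̂ = (1368+742)/(1806+1022) = 2110/2828 = 0.74611.
SE = √(p̂(1−p̂)(1/n₁+1/n₂)) = √(0.74611·0.25389·0.00153218) = √(0.000290241) = 0.01704.
z = (0.75748 − 0.72603)/0.01704 = 0.03145/0.01704 = 1.846.
p-value = P(Z < 1.846) ≈ 0.9675; since p > α = 0.1, fail to reject H₀.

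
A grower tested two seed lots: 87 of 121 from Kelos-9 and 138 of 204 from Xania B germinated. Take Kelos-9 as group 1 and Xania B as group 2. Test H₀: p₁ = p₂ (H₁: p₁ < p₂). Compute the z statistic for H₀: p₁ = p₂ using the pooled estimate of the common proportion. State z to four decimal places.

z = 0.8032

p̂₁ = 87/121 = 0.719008, p̂₂ = 138/204 = 0.676471.
Pooled p̂ = (87+138)/(121+204) = 225/325 = 0.692308.
SE = √(p̂(1−p̂)(1/n₁+1/n₂)) = √(0.692308·0.307692·0.0131664) = √(0.00280468) = 0.052959.
z = (0.719008 − 0.676471)/0.052959 = 0.042537/0.052959 = 0.8032.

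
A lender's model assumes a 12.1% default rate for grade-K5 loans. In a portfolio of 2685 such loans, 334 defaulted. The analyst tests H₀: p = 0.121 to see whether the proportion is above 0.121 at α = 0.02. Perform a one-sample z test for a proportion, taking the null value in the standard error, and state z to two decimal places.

p̂ = 334/2685 ≈ 0.1244.
Under H₀, SE = √(0.121·0.879/2685) = √(3.96123e-05) = 0.0063.
z = (0.1244 − 0.121)/0.0063 = 0.0034/0.0063 = 0.54.
p-value = P(Z > 0.539) ≈ 0.2948; since p > α = 0.02, fail to reject H₀.

z = 0.54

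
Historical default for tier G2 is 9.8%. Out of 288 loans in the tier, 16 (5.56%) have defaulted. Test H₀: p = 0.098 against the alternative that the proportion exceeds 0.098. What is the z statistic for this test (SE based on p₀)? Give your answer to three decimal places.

p̂ = 16/288 = 0.055556.
Standard error under H₀: √(0.098×0.902/288) = 0.017519.
z = (0.055556 − 0.098)/0.017519 = -0.042444/0.017519 = -2.423.
p-value = P(Z > -2.423) ≈ 0.9923.

z = -2.423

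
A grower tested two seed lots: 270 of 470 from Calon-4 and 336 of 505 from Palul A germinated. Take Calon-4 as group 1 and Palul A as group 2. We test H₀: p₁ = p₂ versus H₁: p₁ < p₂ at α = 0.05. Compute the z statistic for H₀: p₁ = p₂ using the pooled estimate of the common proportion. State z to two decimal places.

p̂₁ = 270/470 ≈ 0.5745, p̂₂ = 336/505 ≈ 0.6653.
Pooled p̂ = (270+336)/(470+505) = 606/975 = 0.6215.
SE = √(0.235228 × 0.00410786) = 0.0311.
z = (0.5745 − 0.6653)/0.0311 = -0.0908/0.0311 = -2.92.
p-value = P(Z < -2.924) ≈ 0.0017. With α = 0.05, reject H₀.

z = -2.92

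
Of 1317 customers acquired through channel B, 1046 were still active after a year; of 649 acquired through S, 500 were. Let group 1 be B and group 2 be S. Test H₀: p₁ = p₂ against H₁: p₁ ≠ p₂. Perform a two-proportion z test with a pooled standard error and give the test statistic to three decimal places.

p̂₁ = 1046/1317 ≈ 0.79423, p̂₂ = 500/649 ≈ 0.77042.
Pooled p̂ = (1046+500)/(1317+649) = 1546/1966 = 0.78637.
SE = √(p̂(1−p̂)(1/n₁+1/n₂)) = √(0.78637·0.21363·0.00230013) = √(0.000386407) = 0.01966.
z = (0.79423 − 0.77042)/0.01966 = 0.02381/0.01966 = 1.211.

z = 1.211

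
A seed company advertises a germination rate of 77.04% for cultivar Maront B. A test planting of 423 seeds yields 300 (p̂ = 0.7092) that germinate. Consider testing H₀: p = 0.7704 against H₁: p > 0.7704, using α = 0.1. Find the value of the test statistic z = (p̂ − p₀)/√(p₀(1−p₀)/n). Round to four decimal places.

z = -2.9918

p̂ = 300/423 = 0.709220.
Standard error under H₀: √(0.7704×0.2296/423) = 0.020449.
z = (0.709220 − 0.7704)/0.020449 = -0.061180/0.020449 = -2.9918.
p-value = P(Z > -2.992) ≈ 0.9986, so at α = 0.1 we fail to reject H₀.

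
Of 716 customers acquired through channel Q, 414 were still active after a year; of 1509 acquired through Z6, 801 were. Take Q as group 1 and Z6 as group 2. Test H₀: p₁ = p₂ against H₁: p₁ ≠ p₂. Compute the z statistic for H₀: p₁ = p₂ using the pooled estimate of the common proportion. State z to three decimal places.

p̂₁ = 414/716 = 0.57821, p̂₂ = 801/1509 = 0.53082.
Pooled p̂ = (414+801)/(716+1509) = 1215/2225 = 0.54607.
SE = √(p̂(1−p̂)(1/n₁+1/n₂)) = √(0.54607·0.45393·0.00205934) = √(0.000510464) = 0.02259.
z = (0.57821 − 0.53082)/0.02259 = 0.04739/0.02259 = 2.098.
Two-sided p-value ≈ 2·Φ(−2.098) = 0.0359.

z = 2.098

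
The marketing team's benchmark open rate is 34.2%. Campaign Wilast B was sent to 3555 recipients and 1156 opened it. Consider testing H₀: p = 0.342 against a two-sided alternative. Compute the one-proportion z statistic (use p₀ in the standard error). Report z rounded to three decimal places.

p̂ = 1156/3555 = 0.325176.
SE = √(p₀(1−p₀)/n) = √(0.22504/3555) = 0.007956.
z = (0.325176 − 0.342)/0.007956 = -0.016824/0.007956 = -2.115.

z = -2.115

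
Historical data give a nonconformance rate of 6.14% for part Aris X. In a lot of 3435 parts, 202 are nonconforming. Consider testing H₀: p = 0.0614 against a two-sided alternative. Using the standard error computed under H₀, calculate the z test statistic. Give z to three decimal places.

z = -0.633

p̂ = 202/3435 = 0.058806.
Under H₀, SE = √(0.0614·0.9386/3435) = √(1.67773e-05) = 0.004096.
z = (0.058806 − 0.0614)/0.004096 = -0.002594/0.004096 = -0.633.
p-value = 2·P(Z > 0.633) ≈ 0.5266.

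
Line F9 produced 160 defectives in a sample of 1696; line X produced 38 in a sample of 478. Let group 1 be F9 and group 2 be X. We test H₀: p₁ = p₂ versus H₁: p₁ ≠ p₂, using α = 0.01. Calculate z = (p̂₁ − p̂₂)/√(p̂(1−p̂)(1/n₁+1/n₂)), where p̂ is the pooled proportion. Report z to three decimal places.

z = 0.996

p̂₁ = 160/1696 = 0.09434, p̂₂ = 38/478 = 0.07950.
Pooled p̂ = (160+38)/(1696+478) = 198/2174 = 0.09108.
SE = √(0.0827815 × 0.00268167) = 0.01490.
z = (0.09434 − 0.07950)/0.01490 = 0.01484/0.01490 = 0.996.
Two-sided p-value ≈ 2·Φ(−0.996) = 0.3192; since p > α = 0.01, fail to reject H₀.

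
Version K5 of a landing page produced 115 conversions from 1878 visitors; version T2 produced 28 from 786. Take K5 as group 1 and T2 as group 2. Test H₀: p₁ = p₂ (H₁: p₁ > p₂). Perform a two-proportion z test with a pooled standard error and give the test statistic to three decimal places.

p̂₁ = 115/1878 ≈ 0.061235, p̂₂ = 28/786 ≈ 0.035623.
Pooled p̂ = (115+28)/(1878+786) = 143/2664 = 0.053679.
SE = √(p̂(1−p̂)(1/n₁+1/n₂)) = √(0.053679·0.946321·0.00180475) = √(9.16762e-05) = 0.009575.
z = (0.061235 − 0.035623)/0.009575 = 0.025612/0.009575 = 2.675.
p-value = P(Z > 2.675) ≈ 0.0037.

z = 2.675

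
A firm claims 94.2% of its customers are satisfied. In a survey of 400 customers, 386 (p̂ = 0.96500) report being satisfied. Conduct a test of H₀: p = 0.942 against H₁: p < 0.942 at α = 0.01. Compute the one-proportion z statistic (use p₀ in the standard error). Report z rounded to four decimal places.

z = 1.9680

p̂ = 386/400 ≈ 0.965000.
Standard error under H₀: √(0.942×0.058/400) = 0.011687.
z = (0.965000 − 0.942)/0.011687 = 0.023000/0.011687 = 1.9680.
p-value = P(Z < 1.968) ≈ 0.9755. With α = 0.01, fail to reject H₀.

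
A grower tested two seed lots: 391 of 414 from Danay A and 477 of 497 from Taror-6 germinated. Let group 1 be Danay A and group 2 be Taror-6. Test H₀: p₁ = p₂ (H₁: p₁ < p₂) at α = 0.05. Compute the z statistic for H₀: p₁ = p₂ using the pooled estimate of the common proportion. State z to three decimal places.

z = -1.085

p̂₁ = 391/414 = 0.944444, p̂₂ = 477/497 = 0.959759.
Pooled p̂ = (391+477)/(414+497) = 868/911 = 0.952799.
SE = √(p̂(1−p̂)(1/n₁+1/n₂)) = √(0.952799·0.047201·0.00442753) = √(0.000199119) = 0.014111.
z = (0.944444 − 0.959759)/0.014111 = -0.015315/0.014111 = -1.085.
p-value = P(Z < -1.085) ≈ 0.1389. With α = 0.05, fail to reject H₀.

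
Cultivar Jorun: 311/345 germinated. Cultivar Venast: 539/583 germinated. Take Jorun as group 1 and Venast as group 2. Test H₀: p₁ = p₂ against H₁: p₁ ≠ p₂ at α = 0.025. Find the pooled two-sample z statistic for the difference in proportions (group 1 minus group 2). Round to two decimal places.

p̂₁ = 311/345 = 0.90145, p̂₂ = 539/583 = 0.92453.
Pooled p̂ = (311+539)/(345+583) = 850/928 = 0.91595.
SE = √(p̂(1−p̂)(1/n₁+1/n₂)) = √(0.91595·0.08405·0.00461382) = √(0.000355204) = 0.01885.
z = (0.90145 − 0.92453)/0.01885 = -0.02308/0.01885 = -1.22.
Two-sided p-value ≈ 2·Φ(−1.225) = 0.2207; since p > α = 0.025, fail to reject H₀.

z = -1.22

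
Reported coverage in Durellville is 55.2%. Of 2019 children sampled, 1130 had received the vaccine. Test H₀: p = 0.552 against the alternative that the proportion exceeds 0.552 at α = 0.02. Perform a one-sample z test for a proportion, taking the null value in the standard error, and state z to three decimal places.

p̂ = 1130/2019 ≈ 0.55968.
Standard error under H₀: √(0.552×0.448/2019) = 0.01107.
z = (0.55968 − 0.552)/0.01107 = 0.00768/0.01107 = 0.694.
p-value = P(Z > 0.694) ≈ 0.2438. With α = 0.02, fail to reject H₀.

z = 0.694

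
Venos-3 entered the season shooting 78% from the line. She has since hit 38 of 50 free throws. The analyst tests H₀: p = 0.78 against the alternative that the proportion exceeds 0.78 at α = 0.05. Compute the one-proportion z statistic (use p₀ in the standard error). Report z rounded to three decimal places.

p̂ = 38/50 ≈ 0.76000.
Under H₀, SE = √(0.78·0.22/50) = √(0.003432) = 0.05858.
z = (0.76000 − 0.78)/0.05858 = -0.02000/0.05858 = -0.341.
p-value = P(Z > -0.341) ≈ 0.6336, so at α = 0.05 we fail to reject H₀.

z = -0.341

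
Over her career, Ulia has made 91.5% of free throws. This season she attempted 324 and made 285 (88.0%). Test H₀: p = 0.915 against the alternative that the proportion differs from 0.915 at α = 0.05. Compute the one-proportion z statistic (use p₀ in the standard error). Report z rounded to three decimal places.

z = -2.283

p̂ = 285/324 = 0.87963.
SE = √(p₀(1−p₀)/n) = √(0.077775/324) = 0.01549.
z = (0.87963 − 0.915)/0.01549 = -0.03537/0.01549 = -2.283.
p-value = 2·P(Z > 2.283) ≈ 0.0224. With α = 0.05, reject H₀.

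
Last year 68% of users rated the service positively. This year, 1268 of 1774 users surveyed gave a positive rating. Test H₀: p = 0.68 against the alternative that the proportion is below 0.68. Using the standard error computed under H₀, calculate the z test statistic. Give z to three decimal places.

z = 3.139

p̂ = 1268/1774 ≈ 0.714769.
Under H₀, SE = √(0.68·0.32/1774) = √(0.000122661) = 0.011075.
z = (0.714769 − 0.68)/0.011075 = 0.034769/0.011075 = 3.139.
p-value = P(Z < 3.139) ≈ 0.9992.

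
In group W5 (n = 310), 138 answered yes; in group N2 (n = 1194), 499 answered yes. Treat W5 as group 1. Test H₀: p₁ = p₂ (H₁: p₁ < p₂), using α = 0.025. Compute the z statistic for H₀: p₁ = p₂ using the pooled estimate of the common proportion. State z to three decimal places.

z = 0.865

p̂₁ = 138/310 = 0.44516, p̂₂ = 499/1194 = 0.41792.
Pooled p̂ = (138+499)/(310+1194) = 637/1504 = 0.42354.
SE = √(p̂(1−p̂)(1/n₁+1/n₂)) = √(0.42354·0.57646·0.00406333) = √(0.000992075) = 0.03150.
z = (0.44516 − 0.41792)/0.03150 = 0.02724/0.03150 = 0.865.
p-value = P(Z < 0.865) ≈ 0.8064; since p > α = 0.025, fail to reject H₀.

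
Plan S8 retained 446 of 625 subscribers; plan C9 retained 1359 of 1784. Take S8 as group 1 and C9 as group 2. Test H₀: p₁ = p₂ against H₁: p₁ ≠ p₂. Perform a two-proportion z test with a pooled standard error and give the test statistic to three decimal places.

z = -2.391

p̂₁ = 446/625 = 0.71360, p̂₂ = 1359/1784 = 0.76177.
Pooled p̂ = (446+1359)/(625+1784) = 1805/2409 = 0.74927.
SE = √(0.187863 × 0.00216054) = 0.02015.
z = (0.71360 − 0.76177)/0.02015 = -0.04817/0.02015 = -2.391.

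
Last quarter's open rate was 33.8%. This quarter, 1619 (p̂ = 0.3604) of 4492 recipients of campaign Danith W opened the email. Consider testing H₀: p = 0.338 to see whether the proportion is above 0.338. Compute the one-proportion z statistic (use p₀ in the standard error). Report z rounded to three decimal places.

p̂ = 1619/4492 = 0.36042.
SE = √(p₀(1−p₀)/n) = √(0.22376/4492) = 0.00706.
z = (0.36042 − 0.338)/0.00706 = 0.02242/0.00706 = 3.176.
p-value = P(Z > 3.176) ≈ 0.0007.

z = 3.176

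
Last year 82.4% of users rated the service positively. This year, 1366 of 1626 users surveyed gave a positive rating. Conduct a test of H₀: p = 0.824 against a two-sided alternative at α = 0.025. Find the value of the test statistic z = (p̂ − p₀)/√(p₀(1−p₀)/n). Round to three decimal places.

z = 1.705

p̂ = 1366/1626 ≈ 0.840098.
Standard error under H₀: √(0.824×0.176/1626) = 0.009444.
z = (0.840098 − 0.824)/0.009444 = 0.016098/0.009444 = 1.705.
Two-sided p-value ≈ 2·Φ(−1.705) = 0.0883, so at α = 0.025 we fail to reject H₀.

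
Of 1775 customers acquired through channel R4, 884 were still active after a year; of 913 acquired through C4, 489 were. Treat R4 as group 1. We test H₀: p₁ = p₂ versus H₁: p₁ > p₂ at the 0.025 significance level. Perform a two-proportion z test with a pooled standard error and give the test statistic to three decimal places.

z = -1.845

p̂₁ = 884/1775 ≈ 0.49803, p̂₂ = 489/913 ≈ 0.53560.
Pooled p̂ = (884+489)/(1775+913) = 1373/2688 = 0.51079.
SE = √(p̂(1−p̂)(1/n₁+1/n₂)) = √(0.51079·0.48921·0.00165867) = √(0.000414475) = 0.02036.
z = (0.49803 − 0.53560)/0.02036 = -0.03757/0.02036 = -1.845.
p-value = P(Z > -1.845) ≈ 0.9675. With α = 0.025, fail to reject H₀.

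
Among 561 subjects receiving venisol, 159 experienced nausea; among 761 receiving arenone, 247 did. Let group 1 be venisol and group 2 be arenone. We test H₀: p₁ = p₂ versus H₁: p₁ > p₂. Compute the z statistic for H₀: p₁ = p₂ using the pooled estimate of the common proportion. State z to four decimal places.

z = -1.6031

p̂₁ = 159/561 ≈ 0.283422, p̂₂ = 247/761 ≈ 0.324573.
Pooled p̂ = (159+247)/(561+761) = 406/1322 = 0.307110.
SE = √(0.212794 × 0.00309659) = 0.025670.
z = (0.283422 − 0.324573)/0.025670 = -0.041151/0.025670 = -1.6031.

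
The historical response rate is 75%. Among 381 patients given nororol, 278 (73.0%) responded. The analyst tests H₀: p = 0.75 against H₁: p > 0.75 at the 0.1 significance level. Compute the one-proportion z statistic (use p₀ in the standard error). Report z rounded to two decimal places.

p̂ = 278/381 = 0.72966.
Under H₀, SE = √(0.75·0.25/381) = √(0.000492126) = 0.02218.
z = (0.72966 − 0.75)/0.02218 = -0.02034/0.02218 = -0.92.
p-value = P(Z > -0.917) ≈ 0.8204; since p > α = 0.1, fail to reject H₀.

z = -0.92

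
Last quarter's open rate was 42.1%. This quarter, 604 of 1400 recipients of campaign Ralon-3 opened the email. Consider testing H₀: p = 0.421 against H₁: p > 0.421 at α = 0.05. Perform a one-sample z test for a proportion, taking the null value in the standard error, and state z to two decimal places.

z = 0.79

p̂ = 604/1400 ≈ 0.4314.
SE = √(p₀(1−p₀)/n) = √(0.24376/1400) = 0.0132.
z = (0.4314 − 0.421)/0.0132 = 0.0104/0.0132 = 0.79.
p-value = P(Z > 0.790) ≈ 0.2147. With α = 0.05, fail to reject H₀.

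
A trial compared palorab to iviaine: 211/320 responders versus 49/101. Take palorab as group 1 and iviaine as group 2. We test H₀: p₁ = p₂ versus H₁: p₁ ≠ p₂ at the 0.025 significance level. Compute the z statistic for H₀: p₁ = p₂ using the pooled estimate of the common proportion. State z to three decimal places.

z = 3.141

p̂₁ = 211/320 ≈ 0.65938, p̂₂ = 49/101 ≈ 0.48515.
Pooled p̂ = (211+49)/(320+101) = 260/421 = 0.61758.
SE = √(p̂(1−p̂)(1/n₁+1/n₂)) = √(0.61758·0.38242·0.013026) = √(0.00307642) = 0.05547.
z = (0.65938 − 0.48515)/0.05547 = 0.17423/0.05547 = 3.141.
Two-sided p-value ≈ 2·Φ(−3.141) = 0.0017. With α = 0.025, reject H₀.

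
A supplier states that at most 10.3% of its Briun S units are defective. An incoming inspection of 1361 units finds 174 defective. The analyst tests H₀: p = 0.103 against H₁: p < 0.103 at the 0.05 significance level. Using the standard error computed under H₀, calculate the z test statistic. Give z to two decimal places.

z = 3.02

p̂ = 174/1361 ≈ 0.1278.
Standard error under H₀: √(0.103×0.897/1361) = 0.0082.
z = (0.1278 − 0.103)/0.0082 = 0.0248/0.0082 = 3.02.
p-value = P(Z < 3.016) ≈ 0.9987, so at α = 0.05 we fail to reject H₀.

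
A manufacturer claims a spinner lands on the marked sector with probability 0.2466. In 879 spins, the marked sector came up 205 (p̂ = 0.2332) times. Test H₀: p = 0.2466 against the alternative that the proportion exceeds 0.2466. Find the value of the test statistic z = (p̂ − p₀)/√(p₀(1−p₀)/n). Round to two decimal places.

p̂ = 205/879 ≈ 0.2332.
Standard error under H₀: √(0.2466×0.7534/879) = 0.0145.
z = (0.2332 − 0.2466)/0.0145 = -0.0134/0.0145 = -0.92.

z = -0.92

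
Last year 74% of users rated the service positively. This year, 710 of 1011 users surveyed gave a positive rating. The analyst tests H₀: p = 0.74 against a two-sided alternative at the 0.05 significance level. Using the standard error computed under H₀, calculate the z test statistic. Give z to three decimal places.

z = -2.735

p̂ = 710/1011 = 0.702275.
SE = √(p₀(1−p₀)/n) = √(0.1924/1011) = 0.013795.
z = (0.702275 − 0.74)/0.013795 = -0.037725/0.013795 = -2.735.
p-value = 2·P(Z > 2.735) ≈ 0.0062; since p < α = 0.05, reject H₀.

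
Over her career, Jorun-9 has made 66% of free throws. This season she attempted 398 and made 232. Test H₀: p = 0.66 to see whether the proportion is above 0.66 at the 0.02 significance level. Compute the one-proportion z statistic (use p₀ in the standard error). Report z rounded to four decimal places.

p̂ = 232/398 = 0.582915.
SE = √(p₀(1−p₀)/n) = √(0.2244/398) = 0.023745.
z = (0.582915 − 0.66)/0.023745 = -0.077085/0.023745 = -3.2464.
p-value = P(Z > -3.246) ≈ 0.9994. With α = 0.02, fail to reject H₀.

z = -3.2464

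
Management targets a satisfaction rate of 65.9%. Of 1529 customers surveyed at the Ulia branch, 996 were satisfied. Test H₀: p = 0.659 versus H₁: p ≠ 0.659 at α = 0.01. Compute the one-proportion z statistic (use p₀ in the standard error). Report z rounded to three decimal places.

p̂ = 996/1529 ≈ 0.65141.
SE = √(p₀(1−p₀)/n) = √(0.22472/1529) = 0.01212.
z = (0.65141 − 0.659)/0.01212 = -0.00759/0.01212 = -0.626.
Two-sided p-value ≈ 2·Φ(−0.626) = 0.5311. With α = 0.01, fail to reject H₀.

z = -0.626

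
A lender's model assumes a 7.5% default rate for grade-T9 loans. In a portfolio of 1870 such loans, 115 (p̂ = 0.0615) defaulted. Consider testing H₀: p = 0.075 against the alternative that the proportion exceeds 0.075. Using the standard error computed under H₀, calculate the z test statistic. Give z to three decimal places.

z = -2.217

p̂ = 115/1870 = 0.06150.
SE = √(p₀(1−p₀)/n) = √(0.069375/1870) = 0.00609.
z = (0.06150 − 0.075)/0.00609 = -0.01350/0.00609 = -2.217.
p-value = P(Z > -2.217) ≈ 0.9867.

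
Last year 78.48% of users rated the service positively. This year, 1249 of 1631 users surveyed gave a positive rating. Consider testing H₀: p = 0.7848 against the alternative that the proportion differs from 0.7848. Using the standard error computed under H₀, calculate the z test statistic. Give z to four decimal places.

p̂ = 1249/1631 = 0.765788.
SE = √(p₀(1−p₀)/n) = √(0.16889/1631) = 0.010176.
z = (0.765788 − 0.7848)/0.010176 = -0.019012/0.010176 = -1.8683.
Two-sided p-value ≈ 2·Φ(−1.868) = 0.0617.

z = -1.8683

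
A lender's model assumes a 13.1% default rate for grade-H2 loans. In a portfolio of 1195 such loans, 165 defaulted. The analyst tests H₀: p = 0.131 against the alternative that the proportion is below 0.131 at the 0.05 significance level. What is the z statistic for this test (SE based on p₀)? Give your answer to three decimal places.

z = 0.725

p̂ = 165/1195 = 0.13808.
Standard error under H₀: √(0.131×0.869/1195) = 0.00976.
z = (0.13808 − 0.131)/0.00976 = 0.00708/0.00976 = 0.725.
p-value = P(Z < 0.725) ≈ 0.7657. With α = 0.05, fail to reject H₀.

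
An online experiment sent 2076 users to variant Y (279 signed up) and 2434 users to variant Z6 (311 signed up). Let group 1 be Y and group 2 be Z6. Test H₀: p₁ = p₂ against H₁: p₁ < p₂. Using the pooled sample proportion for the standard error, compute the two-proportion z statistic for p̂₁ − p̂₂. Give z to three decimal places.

p̂₁ = 279/2076 ≈ 0.13439, p̂₂ = 311/2434 ≈ 0.12777.
Pooled p̂ = (279+311)/(2076+2434) = 590/4510 = 0.13082.
SE = √(p̂(1−p̂)(1/n₁+1/n₂)) = √(0.13082·0.86918·0.000892542) = √(0.000101488) = 0.01007.
z = (0.13439 − 0.12777)/0.01007 = 0.00662/0.01007 = 0.657.

z = 0.657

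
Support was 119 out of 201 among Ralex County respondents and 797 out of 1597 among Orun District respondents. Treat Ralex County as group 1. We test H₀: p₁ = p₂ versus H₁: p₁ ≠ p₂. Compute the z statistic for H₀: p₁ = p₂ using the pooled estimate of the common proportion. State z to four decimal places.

z = 2.4851

p̂₁ = 119/201 = 0.592040, p̂₂ = 797/1597 = 0.499061.
Pooled p̂ = (119+797)/(201+1597) = 916/1798 = 0.509455.
SE = √(p̂(1−p̂)(1/n₁+1/n₂)) = √(0.509455·0.490545·0.0056013) = √(0.00139982) = 0.037414.
z = (0.592040 − 0.499061)/0.037414 = 0.092979/0.037414 = 2.4851.
p-value = 2·P(Z > 2.485) ≈ 0.0130.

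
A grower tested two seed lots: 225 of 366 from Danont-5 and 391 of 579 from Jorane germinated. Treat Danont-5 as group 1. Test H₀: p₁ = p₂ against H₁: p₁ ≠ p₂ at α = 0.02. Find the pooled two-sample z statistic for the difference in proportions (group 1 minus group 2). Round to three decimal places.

p̂₁ = 225/366 ≈ 0.61475, p̂₂ = 391/579 ≈ 0.67530.
Pooled p̂ = (225+391)/(366+579) = 616/945 = 0.65185.
SE = √(p̂(1−p̂)(1/n₁+1/n₂)) = √(0.65185·0.34815·0.00445936) = √(0.00101201) = 0.03181.
z = (0.61475 − 0.67530)/0.03181 = -0.06055/0.03181 = -1.903.
p-value = 2·P(Z > 1.903) ≈ 0.0570. With α = 0.02, fail to reject H₀.

z = -1.903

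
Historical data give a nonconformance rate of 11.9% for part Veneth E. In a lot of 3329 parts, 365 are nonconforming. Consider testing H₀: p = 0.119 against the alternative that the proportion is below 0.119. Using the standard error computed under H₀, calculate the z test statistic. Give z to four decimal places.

p̂ = 365/3329 ≈ 0.1096425.
SE = √(p₀(1−p₀)/n) = √(0.10484/3329) = 0.0056118.
z = (0.1096425 − 0.119)/0.0056118 = -0.0093575/0.0056118 = -1.6675.

z = -1.6675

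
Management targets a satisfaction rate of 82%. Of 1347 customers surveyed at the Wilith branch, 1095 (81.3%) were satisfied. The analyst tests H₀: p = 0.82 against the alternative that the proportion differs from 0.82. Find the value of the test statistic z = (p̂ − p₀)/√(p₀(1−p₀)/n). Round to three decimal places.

p̂ = 1095/1347 ≈ 0.812918.
Standard error under H₀: √(0.82×0.18/1347) = 0.010468.
z = (0.812918 − 0.82)/0.010468 = -0.007082/0.010468 = -0.677.
Two-sided p-value ≈ 2·Φ(−0.677) = 0.4987.

z = -0.677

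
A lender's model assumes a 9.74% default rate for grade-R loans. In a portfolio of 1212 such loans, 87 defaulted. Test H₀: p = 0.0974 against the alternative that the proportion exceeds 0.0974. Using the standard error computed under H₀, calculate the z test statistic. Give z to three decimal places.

p̂ = 87/1212 = 0.071782.
Under H₀, SE = √(0.0974·0.9026/1212) = √(7.25357e-05) = 0.008517.
z = (0.071782 − 0.0974)/0.008517 = -0.025618/0.008517 = -3.008.

z = -3.008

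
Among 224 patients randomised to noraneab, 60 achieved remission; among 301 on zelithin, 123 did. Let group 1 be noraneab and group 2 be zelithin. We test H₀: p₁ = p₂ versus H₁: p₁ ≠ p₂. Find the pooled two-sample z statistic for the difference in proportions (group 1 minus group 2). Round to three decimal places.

p̂₁ = 60/224 = 0.26786, p̂₂ = 123/301 = 0.40864.
Pooled p̂ = (60+123)/(224+301) = 183/525 = 0.34857.
SE = √(p̂(1−p̂)(1/n₁+1/n₂)) = √(0.34857·0.65143·0.00778654) = √(0.00176809) = 0.04205.
z = (0.26786 − 0.40864)/0.04205 = -0.14078/0.04205 = -3.348.
p-value = 2·P(Z > 3.348) ≈ 0.0008.

z = -3.348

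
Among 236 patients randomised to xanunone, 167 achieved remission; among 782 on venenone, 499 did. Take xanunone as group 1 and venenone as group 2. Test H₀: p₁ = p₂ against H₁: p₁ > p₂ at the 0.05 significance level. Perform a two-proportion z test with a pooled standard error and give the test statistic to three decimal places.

z = 1.968

p̂₁ = 167/236 = 0.70763, p̂₂ = 499/782 = 0.63811.
Pooled p̂ = (167+499)/(236+782) = 666/1018 = 0.65422.
SE = √(0.226215 × 0.00551606) = 0.03532.
z = (0.70763 − 0.63811)/0.03532 = 0.06952/0.03532 = 1.968.
p-value = P(Z > 1.968) ≈ 0.0245. With α = 0.05, reject H₀.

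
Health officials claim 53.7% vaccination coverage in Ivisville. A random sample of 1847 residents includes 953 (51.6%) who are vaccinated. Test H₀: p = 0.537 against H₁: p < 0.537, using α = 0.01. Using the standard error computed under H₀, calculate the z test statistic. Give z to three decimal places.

z = -1.812

p̂ = 953/1847 = 0.515972.
Standard error under H₀: √(0.537×0.463/1847) = 0.011602.
z = (0.515972 − 0.537)/0.011602 = -0.021028/0.011602 = -1.812.
p-value = P(Z < -1.812) ≈ 0.0350, so at α = 0.01 we fail to reject H₀.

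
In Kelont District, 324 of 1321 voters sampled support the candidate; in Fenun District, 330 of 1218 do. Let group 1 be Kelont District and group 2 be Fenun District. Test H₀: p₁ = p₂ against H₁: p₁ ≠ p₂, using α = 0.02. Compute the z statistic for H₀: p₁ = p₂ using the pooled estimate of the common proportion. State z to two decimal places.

z = -1.48

p̂₁ = 324/1321 = 0.24527, p̂₂ = 330/1218 = 0.27094.
Pooled p̂ = (324+330)/(1321+1218) = 654/2539 = 0.25758.
SE = √(0.191233 × 0.00157802) = 0.01737.
z = (0.24527 − 0.27094)/0.01737 = -0.02567/0.01737 = -1.48.
Two-sided p-value ≈ 2·Φ(−1.478) = 0.1395, so at α = 0.02 we fail to reject H₀.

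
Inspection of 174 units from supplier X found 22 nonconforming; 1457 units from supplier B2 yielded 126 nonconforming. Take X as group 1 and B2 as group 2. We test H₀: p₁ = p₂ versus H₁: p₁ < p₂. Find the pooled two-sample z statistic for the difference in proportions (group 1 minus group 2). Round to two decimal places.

z = 1.73

p̂₁ = 22/174 ≈ 0.1264, p̂₂ = 126/1457 ≈ 0.0865.
Pooled p̂ = (22+126)/(174+1457) = 148/1631 = 0.0907.
SE = √(0.0825078 × 0.00643347) = 0.0230.
z = (0.1264 − 0.0865)/0.0230 = 0.0399/0.0230 = 1.73.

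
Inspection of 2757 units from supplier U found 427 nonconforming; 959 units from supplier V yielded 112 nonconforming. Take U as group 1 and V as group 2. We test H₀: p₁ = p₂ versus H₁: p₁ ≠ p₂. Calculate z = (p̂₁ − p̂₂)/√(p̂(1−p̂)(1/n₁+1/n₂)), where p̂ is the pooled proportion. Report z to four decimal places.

p̂₁ = 427/2757 ≈ 0.154878, p̂₂ = 112/959 ≈ 0.116788.
Pooled p̂ = (427+112)/(2757+959) = 539/3716 = 0.145048.
SE = √(0.124009 × 0.00140547) = 0.013202.
z = (0.154878 − 0.116788)/0.013202 = 0.038090/0.013202 = 2.8852.
p-value = 2·P(Z > 2.885) ≈ 0.0039.

z = 2.8852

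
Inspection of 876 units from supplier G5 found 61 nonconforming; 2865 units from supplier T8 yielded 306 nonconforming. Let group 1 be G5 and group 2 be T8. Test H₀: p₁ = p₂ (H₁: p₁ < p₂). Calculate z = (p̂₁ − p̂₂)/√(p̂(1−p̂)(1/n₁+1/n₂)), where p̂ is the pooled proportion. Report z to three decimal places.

z = -3.237

p̂₁ = 61/876 = 0.069635, p̂₂ = 306/2865 = 0.106806.
Pooled p̂ = (61+306)/(876+2865) = 367/3741 = 0.098102.
SE = √(0.0884781 × 0.00149059) = 0.011484.
z = (0.069635 − 0.106806)/0.011484 = -0.037171/0.011484 = -3.237.
p-value = P(Z < -3.237) ≈ 0.0006.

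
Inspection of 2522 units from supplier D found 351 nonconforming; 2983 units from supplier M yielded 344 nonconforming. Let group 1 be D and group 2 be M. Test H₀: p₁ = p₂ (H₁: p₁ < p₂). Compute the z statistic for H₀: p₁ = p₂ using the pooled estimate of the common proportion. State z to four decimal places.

z = 2.6552

p̂₁ = 351/2522 ≈ 0.1391753, p̂₂ = 344/2983 ≈ 0.1153201.
Pooled p̂ = (351+344)/(2522+2983) = 695/5505 = 0.1262489.
SE = √(p̂(1−p̂)(1/n₁+1/n₂)) = √(0.1262489·0.8737511·0.000731744) = √(8.07187e-05) = 0.0089844.
z = (0.1391753 − 0.1153201)/0.0089844 = 0.0238552/0.0089844 = 2.6552.
p-value = P(Z < 2.655) ≈ 0.9960.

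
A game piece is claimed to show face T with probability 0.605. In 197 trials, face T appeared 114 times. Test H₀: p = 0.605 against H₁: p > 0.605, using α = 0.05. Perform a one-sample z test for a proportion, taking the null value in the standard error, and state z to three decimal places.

z = -0.756

p̂ = 114/197 ≈ 0.57868.
SE = √(p₀(1−p₀)/n) = √(0.23897/197) = 0.03483.
z = (0.57868 − 0.605)/0.03483 = -0.02632/0.03483 = -0.756.
p-value = P(Z > -0.756) ≈ 0.7751; since p > α = 0.05, fail to reject H₀.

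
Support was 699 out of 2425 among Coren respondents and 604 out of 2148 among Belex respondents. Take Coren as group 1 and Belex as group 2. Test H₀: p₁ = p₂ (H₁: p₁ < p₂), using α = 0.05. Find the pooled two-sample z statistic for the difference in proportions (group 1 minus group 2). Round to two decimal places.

p̂₁ = 699/2425 = 0.28825, p̂₂ = 604/2148 = 0.28119.
Pooled p̂ = (699+604)/(2425+2148) = 1303/4573 = 0.28493.
SE = √(p̂(1−p̂)(1/n₁+1/n₂)) = √(0.28493·0.71507·0.00087792) = √(0.000178873) = 0.01337.
z = (0.28825 − 0.28119)/0.01337 = 0.00706/0.01337 = 0.53.
p-value = P(Z < 0.528) ≈ 0.7011, so at α = 0.05 we fail to reject H₀.

z = 0.53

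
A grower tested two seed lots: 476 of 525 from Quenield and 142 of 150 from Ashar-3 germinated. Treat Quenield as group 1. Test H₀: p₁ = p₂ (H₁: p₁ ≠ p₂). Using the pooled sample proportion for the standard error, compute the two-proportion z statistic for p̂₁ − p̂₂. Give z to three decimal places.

z = -1.554

p̂₁ = 476/525 = 0.90667, p̂₂ = 142/150 = 0.94667.
Pooled p̂ = (476+142)/(525+150) = 618/675 = 0.91556.
SE = √(0.0773136 × 0.00857143) = 0.02574.
z = (0.90667 − 0.94667)/0.02574 = -0.04000/0.02574 = -1.554.
p-value = 2·P(Z > 1.554) ≈ 0.1202.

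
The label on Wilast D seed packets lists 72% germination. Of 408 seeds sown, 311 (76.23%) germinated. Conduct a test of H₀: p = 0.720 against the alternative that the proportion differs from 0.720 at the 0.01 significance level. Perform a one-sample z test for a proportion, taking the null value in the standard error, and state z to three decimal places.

z = 1.901

p̂ = 311/408 ≈ 0.76225.
SE = √(p₀(1−p₀)/n) = √(0.2016/408) = 0.02223.
z = (0.76225 − 0.72)/0.02223 = 0.04225/0.02223 = 1.901.
Two-sided p-value ≈ 2·Φ(−1.901) = 0.0573. With α = 0.01, fail to reject H₀.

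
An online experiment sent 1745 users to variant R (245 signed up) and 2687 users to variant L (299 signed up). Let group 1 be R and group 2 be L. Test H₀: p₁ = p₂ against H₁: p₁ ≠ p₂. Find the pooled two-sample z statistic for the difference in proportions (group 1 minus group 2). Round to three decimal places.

p̂₁ = 245/1745 ≈ 0.140401, p̂₂ = 299/2687 ≈ 0.111277.
Pooled p̂ = (245+299)/(1745+2687) = 544/4432 = 0.122744.
SE = √(0.107678 × 0.000945228) = 0.010089.
z = (0.140401 − 0.111277)/0.010089 = 0.029124/0.010089 = 2.887.
Two-sided p-value ≈ 2·Φ(−2.887) = 0.0039.

z = 2.887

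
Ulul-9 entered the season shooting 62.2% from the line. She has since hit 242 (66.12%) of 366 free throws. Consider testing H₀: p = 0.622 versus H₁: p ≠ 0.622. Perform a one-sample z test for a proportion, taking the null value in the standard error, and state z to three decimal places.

z = 1.547

p̂ = 242/366 ≈ 0.661202.
Standard error under H₀: √(0.622×0.378/366) = 0.025345.
z = (0.661202 − 0.622)/0.025345 = 0.039202/0.025345 = 1.547.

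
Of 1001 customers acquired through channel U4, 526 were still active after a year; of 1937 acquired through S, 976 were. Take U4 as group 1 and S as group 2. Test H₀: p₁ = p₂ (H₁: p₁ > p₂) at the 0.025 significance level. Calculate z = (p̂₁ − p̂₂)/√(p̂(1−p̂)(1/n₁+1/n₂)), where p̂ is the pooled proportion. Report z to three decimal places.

z = 1.110

p̂₁ = 526/1001 = 0.52547, p̂₂ = 976/1937 = 0.50387.
Pooled p̂ = (526+976)/(1001+1937) = 1502/2938 = 0.51123.
SE = √(p̂(1−p̂)(1/n₁+1/n₂)) = √(0.51123·0.48877·0.00151526) = √(0.000378625) = 0.01946.
z = (0.52547 − 0.50387)/0.01946 = 0.02160/0.01946 = 1.110.
p-value = P(Z > 1.110) ≈ 0.1335. With α = 0.025, fail to reject H₀.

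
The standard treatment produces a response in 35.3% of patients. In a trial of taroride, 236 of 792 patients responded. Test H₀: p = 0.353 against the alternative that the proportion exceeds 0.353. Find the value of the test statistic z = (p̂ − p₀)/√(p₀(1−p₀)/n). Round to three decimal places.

z = -3.240

p̂ = 236/792 = 0.29798.
Standard error under H₀: √(0.353×0.647/792) = 0.01698.
z = (0.29798 − 0.353)/0.01698 = -0.05502/0.01698 = -3.240.
p-value = P(Z > -3.240) ≈ 0.9994.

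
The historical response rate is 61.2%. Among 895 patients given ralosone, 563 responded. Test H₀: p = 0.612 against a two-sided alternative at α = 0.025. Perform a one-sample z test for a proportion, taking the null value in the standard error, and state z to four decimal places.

z = 1.0468

p̂ = 563/895 = 0.629050.
SE = √(p₀(1−p₀)/n) = √(0.23746/895) = 0.016288.
z = (0.629050 − 0.612)/0.016288 = 0.017050/0.016288 = 1.0468.
p-value = 2·P(Z > 1.047) ≈ 0.2952; since p > α = 0.025, fail to reject H₀.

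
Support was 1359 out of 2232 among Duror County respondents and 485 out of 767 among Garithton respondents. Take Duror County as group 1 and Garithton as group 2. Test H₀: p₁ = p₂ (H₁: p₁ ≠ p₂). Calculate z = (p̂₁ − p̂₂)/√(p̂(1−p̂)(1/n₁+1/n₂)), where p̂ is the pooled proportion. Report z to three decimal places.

z = -1.152

p̂₁ = 1359/2232 = 0.60887, p̂₂ = 485/767 = 0.63233.
Pooled p̂ = (1359+485)/(2232+767) = 1844/2999 = 0.61487.
SE = √(0.236805 × 0.00175181) = 0.02037.
z = (0.60887 − 0.63233)/0.02037 = -0.02346/0.02037 = -1.152.
Two-sided p-value ≈ 2·Φ(−1.152) = 0.2493.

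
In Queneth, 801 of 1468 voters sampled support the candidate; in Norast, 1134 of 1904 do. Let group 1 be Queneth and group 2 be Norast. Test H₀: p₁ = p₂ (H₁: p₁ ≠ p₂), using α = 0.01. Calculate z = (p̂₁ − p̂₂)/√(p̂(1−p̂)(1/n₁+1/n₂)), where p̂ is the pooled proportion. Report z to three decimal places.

p̂₁ = 801/1468 = 0.545640, p̂₂ = 1134/1904 = 0.595588.
Pooled p̂ = (801+1134)/(1468+1904) = 1935/3372 = 0.573843.
SE = √(p̂(1−p̂)(1/n₁+1/n₂)) = √(0.573843·0.426157·0.00120641) = √(0.000295024) = 0.017176.
z = (0.545640 − 0.595588)/0.017176 = -0.049948/0.017176 = -2.908.
p-value = 2·P(Z > 2.908) ≈ 0.0036, so at α = 0.01 we reject H₀.

z = -2.908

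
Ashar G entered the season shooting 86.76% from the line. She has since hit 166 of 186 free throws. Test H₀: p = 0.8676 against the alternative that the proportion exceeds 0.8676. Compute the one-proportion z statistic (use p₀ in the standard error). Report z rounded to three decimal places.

p̂ = 166/186 = 0.89247.
SE = √(p₀(1−p₀)/n) = √(0.11487/186) = 0.02485.
z = (0.89247 − 0.8676)/0.02485 = 0.02487/0.02485 = 1.001.

z = 1.001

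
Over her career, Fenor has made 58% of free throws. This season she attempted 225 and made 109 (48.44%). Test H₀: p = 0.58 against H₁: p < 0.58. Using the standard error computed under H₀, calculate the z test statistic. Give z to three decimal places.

z = -2.904

p̂ = 109/225 = 0.484444.
Standard error under H₀: √(0.58×0.42/225) = 0.032904.
z = (0.484444 − 0.58)/0.032904 = -0.095556/0.032904 = -2.904.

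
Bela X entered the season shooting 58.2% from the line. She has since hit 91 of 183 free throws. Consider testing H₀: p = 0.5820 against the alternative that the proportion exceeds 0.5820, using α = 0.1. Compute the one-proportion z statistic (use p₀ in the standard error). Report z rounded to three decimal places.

z = -2.324

p̂ = 91/183 = 0.49727.
SE = √(p₀(1−p₀)/n) = √(0.24328/183) = 0.03646.
z = (0.49727 − 0.582)/0.03646 = -0.08473/0.03646 = -2.324.
p-value = P(Z > -2.324) ≈ 0.9899. With α = 0.1, fail to reject H₀.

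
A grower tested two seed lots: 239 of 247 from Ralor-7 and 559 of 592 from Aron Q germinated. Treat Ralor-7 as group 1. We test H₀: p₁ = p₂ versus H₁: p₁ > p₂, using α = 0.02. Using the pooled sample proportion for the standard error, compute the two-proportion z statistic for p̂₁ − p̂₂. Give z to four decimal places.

z = 1.4301

p̂₁ = 239/247 ≈ 0.9676113, p̂₂ = 559/592 ≈ 0.9442568.
Pooled p̂ = (239+559)/(247+592) = 798/839 = 0.9511323.
SE = √(p̂(1−p̂)(1/n₁+1/n₂)) = √(0.9511323·0.0488677·0.00573777) = √(0.00026669) = 0.0163306.
z = (0.9676113 − 0.9442568)/0.0163306 = 0.0233545/0.0163306 = 1.4301.
p-value = P(Z > 1.430) ≈ 0.0763, so at α = 0.02 we fail to reject H₀.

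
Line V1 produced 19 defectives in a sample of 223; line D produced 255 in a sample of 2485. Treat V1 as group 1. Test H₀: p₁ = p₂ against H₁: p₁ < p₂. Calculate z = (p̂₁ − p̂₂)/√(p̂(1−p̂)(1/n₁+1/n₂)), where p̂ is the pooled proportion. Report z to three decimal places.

p̂₁ = 19/223 ≈ 0.08520, p̂₂ = 255/2485 ≈ 0.10262.
Pooled p̂ = (19+255)/(223+2485) = 274/2708 = 0.10118.
SE = √(0.090944 × 0.00488672) = 0.02108.
z = (0.08520 − 0.10262)/0.02108 = -0.01742/0.02108 = -0.826.

z = -0.826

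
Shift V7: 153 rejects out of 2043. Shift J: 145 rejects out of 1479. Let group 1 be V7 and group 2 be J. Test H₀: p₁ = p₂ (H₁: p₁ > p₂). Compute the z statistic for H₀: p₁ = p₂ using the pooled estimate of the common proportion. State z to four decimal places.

z = -2.4364

p̂₁ = 153/2043 = 0.0748899, p̂₂ = 145/1479 = 0.0980392.
Pooled p̂ = (153+145)/(2043+1479) = 298/3522 = 0.0846110.
SE = √(0.077452 × 0.00116561) = 0.0095015.
z = (0.0748899 − 0.0980392)/0.0095015 = -0.0231493/0.0095015 = -2.4364.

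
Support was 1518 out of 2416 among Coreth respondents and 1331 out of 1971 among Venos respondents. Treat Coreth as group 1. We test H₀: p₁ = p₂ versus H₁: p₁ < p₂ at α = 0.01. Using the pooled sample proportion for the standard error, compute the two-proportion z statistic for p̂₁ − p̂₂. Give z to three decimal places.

p̂₁ = 1518/2416 ≈ 0.62831, p̂₂ = 1331/1971 ≈ 0.67529.
Pooled p̂ = (1518+1331)/(2416+1971) = 2849/4387 = 0.64942.
SE = √(0.227674 × 0.000921264) = 0.01448.
z = (0.62831 − 0.67529)/0.01448 = -0.04698/0.01448 = -3.244.
p-value = P(Z < -3.244) ≈ 0.0006; since p < α = 0.01, reject H₀.

z = -3.244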